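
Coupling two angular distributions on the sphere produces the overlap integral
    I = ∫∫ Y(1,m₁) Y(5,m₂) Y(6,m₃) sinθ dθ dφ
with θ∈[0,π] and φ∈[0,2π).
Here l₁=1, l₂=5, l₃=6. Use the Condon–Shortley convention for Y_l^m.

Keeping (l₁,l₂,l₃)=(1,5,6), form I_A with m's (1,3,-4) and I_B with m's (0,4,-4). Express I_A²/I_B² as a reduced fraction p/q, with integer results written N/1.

l's match ⇒ only the (l;m) 3-j factors differ between A and B.
A: triangle coeff Δ(1,5,6) = 1/858; Σ_t [0,0]: t=0:+1/161280 = 1/161280; (3j)²=15/286 [(1 5 6; 1 3 -4)], sign=+1
B: triangle coeff Δ(1,5,6) = 1/858; Σ_t [0,0]: t=0:+1/362880 = 1/362880; (3j)²=10/429 [(1 5 6; 0 4 -4)], sign=+1
I_A²/I_B² = (15/286)/(10/429) = 9/4

9/4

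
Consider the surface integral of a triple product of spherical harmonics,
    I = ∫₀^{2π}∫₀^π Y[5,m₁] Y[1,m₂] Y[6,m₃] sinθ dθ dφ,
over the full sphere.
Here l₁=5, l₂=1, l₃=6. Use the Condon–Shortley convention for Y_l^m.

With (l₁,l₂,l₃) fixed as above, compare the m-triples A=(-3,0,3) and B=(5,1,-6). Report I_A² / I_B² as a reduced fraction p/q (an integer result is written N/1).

9/22

Shared (l₁,l₂,l₃)=(5,1,6): N and (l;000)² cancel in I_A²/I_B².
A: Δ = 0!·10!·2!/13! = 1/858; Racah Σ t=0..0: t=0:+1/80640 = 1/80640; ⇒ 3j(5 1 6; -3 0 3)² = 9/286, sgn -1
B: Δ = 0!·10!·2!/13! = 1/858; Racah Σ t=0..0: t=0:+1/7257600 = 1/7257600; ⇒ 3j(5 1 6; 5 1 -6)² = 1/13, sgn +1
I_A²/I_B² = (9/286)/(1/13) = 9/22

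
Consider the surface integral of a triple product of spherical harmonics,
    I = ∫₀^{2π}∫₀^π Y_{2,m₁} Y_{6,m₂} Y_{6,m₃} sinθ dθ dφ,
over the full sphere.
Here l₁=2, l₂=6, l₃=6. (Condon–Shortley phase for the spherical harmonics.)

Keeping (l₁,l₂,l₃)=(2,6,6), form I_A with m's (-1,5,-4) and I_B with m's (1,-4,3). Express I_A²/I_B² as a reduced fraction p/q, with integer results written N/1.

297/245

Same 2,6,6: normalisation and zero-m 3j drop out of the ratio.
A: Δ: 2! 2! 10! / 15! → 1/90090; sum: t=1:−1/7257600 t=2:+1/725760 = 1/806400; 3j²(2 6 6; -1 5 -4) = Δ·Π!·Σ² = 27/910  (sign +1)
B: Δ: 2! 2! 10! / 15! → 1/90090; sum: t=0:+1/161280 t=1:−1/725760 = 1/207360; 3j²(2 6 6; 1 -4 3) = Δ·Π!·Σ² = 7/286  (sign -1)
I_A²/I_B² = (27/910)/(7/286) = 297/245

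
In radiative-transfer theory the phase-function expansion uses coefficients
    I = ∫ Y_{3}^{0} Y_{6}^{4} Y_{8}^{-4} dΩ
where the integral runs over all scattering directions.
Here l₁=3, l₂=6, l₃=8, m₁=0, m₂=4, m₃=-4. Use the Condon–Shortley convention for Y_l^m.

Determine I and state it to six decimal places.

l₁+l₂+l₃=17 is odd: 3j(l;000)=0 ⇒ I=0

0.000000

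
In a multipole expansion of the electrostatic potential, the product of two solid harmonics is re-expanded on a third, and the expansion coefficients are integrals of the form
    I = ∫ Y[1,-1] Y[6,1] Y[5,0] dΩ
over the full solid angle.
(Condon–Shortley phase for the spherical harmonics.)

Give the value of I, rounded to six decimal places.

-0.187239

m-sum 0 ✓  L=12 even ✓  5≤5≤7 ✓
Π(2lᵢ+1) = 3×13×11 = 429
triangle coeff Δ(1,6,5) = 1/858
Σ_t [1,1]: t=1:−1/14400 = -1/14400
(3j)²=6/143 [(1 6 5; 0 0 0)], sign=+1
Σ_t [2,2]: t=2:+1/28800 = 1/28800
(3j)²=7/286 [(1 6 5; -1 1 0)], sign=-1
⇒ 4πI² = 63/143
I = (-1)√(63/143/(4π)) = -0.18723944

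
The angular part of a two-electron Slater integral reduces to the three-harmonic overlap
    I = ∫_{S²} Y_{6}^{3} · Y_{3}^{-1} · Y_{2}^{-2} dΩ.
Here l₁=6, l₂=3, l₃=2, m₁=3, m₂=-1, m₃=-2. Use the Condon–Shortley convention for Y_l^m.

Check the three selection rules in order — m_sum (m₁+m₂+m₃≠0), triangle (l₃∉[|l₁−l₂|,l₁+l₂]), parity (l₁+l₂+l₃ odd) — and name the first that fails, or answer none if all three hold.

triangle

azimuthal sum: 3 − 1 − 2 = 0  ✓
3 ≤ 2 ≤ 9 (triangle on l)  ✗
L = 6 + 3 + 2 = 11 (odd)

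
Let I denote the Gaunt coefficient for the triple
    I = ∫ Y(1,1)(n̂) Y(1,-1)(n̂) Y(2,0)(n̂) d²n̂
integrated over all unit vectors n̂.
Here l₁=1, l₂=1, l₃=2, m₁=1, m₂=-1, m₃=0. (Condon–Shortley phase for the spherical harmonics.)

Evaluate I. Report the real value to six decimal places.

0.126157

Checks pass: Σm=0; 4 even; l₃=2∈[0,2].
(2·1+1)(2·1+1)(2·2+1) = 45
Δ: 0! 2! 2! / 5! → 1/30
sum: t=0:+1/1 = 1/1
3j²(1 1 2; 0 0 0) = Δ·Π!·Σ² = 2/15  (sign +1)
sum: t=0:+1/4 = 1/4
3j²(1 1 2; 1 -1 0) = Δ·Π!·Σ² = 1/30  (sign +1)
combine: 4πI² = 45·2/15·1/30 = 1/5
take √, sign +1: I = 0.12615663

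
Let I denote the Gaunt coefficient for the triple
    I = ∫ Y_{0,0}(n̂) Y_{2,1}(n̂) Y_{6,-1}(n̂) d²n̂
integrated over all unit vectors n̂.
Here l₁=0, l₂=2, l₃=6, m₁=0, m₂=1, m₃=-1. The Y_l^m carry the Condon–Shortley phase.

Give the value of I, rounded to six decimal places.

triangle: need 2≤l₃≤2, have 6; I=0

0.000000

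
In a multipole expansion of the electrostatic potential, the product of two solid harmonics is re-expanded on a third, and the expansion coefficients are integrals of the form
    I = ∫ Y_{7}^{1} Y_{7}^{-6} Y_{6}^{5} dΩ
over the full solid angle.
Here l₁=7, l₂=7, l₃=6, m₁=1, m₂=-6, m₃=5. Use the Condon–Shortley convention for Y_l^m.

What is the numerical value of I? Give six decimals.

0.141500

Rules hold: Σm=0, L=20 even, 0≤6≤14.
N = 15·15·13 = 2925
Δ = 8!·6!·6!/21! = 1/2444321880
Racah Σ t=1..7: t=1:−1/2612736000 t=2:+1/20736000 t=3:−1/1658880 t=4:+1/746496 t=5:−1/1658880 t=6:+1/20736000 t=7:−1/2612736000 = 1/4354560
⇒ 3j(7 7 6; 0 0 0)² = 1000/138567, sgn +1
Racah Σ t=0..1: t=0:+1/3483648000 t=1:−1/435456000 = -1/497664000
⇒ 3j(7 7 6; 1 -6 5)² = 77/6460, sgn +1
4πI² = N·(3j₀)²·(3jₘ)² = 26250/104329
I = +1·√(0.251608/4π) = 0.14150025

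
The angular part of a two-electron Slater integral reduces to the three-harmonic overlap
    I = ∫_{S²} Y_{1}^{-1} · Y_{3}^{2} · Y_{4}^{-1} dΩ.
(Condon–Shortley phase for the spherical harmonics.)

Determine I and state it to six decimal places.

-0.106622

Rules hold: Σm=0, L=8 even, 2≤4≤4.
N = 3·7·9 = 189
Δ = 0!·2!·6!/9! = 1/252
Racah Σ t=0..0: t=0:+1/36 = 1/36
⇒ 3j(1 3 4; 0 0 0)² = 4/63, sgn +1
Racah Σ t=0..0: t=0:+1/240 = 1/240
⇒ 3j(1 3 4; -1 2 -1)² = 1/84, sgn -1
4πI² = N·(3j₀)²·(3jₘ)² = 1/7
I = -1·√(0.142857/4π) = -0.10662181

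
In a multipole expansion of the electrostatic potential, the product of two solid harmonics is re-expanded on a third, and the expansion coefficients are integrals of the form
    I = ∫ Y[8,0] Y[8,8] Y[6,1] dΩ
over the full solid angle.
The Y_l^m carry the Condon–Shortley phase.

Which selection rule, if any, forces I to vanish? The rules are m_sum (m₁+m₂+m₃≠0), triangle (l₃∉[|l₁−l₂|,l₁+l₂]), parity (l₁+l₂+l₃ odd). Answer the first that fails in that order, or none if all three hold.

m_sum

Σmᵢ = 9  ✗
l₃∈[|l₁−l₂|,l₁+l₂]=[0,16], have l₃=6
Σlᵢ = 22 ⇒ even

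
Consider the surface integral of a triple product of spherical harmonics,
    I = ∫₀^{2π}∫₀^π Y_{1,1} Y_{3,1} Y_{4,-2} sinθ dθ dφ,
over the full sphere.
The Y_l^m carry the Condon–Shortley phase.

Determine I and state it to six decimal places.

0.238414

m-sum 0 ✓  L=8 even ✓  2≤4≤4 ✓
Π(2lᵢ+1) = 3×7×9 = 189
triangle coeff Δ(1,3,4) = 1/252
Σ_t [0,0]: t=0:+1/36 = 1/36
(3j)²=4/63 [(1 3 4; 0 0 0)], sign=+1
Σ_t [0,0]: t=0:+1/96 = 1/96
(3j)²=5/84 [(1 3 4; 1 1 -2)], sign=+1
⇒ 4πI² = 5/7
I = (+1)√(5/7/(4π)) = 0.23841361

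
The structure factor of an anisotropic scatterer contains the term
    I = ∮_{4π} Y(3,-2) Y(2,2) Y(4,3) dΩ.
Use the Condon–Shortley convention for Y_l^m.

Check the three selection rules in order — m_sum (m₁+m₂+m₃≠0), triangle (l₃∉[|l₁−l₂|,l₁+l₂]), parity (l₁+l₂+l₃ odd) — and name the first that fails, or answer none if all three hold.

m₁+m₂+m₃ = -2 + 2 + 3 = 3  ✗
triangle: |3−2|=1 ≤ l₃=4 ≤ 3+2=5
parity: l₁+l₂+l₃ = 9 is odd

m_sum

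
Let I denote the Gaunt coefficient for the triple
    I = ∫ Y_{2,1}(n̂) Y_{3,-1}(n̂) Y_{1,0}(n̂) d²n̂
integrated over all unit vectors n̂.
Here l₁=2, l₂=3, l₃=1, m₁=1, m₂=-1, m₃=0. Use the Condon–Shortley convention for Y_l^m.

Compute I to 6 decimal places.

Checks pass: Σm=0; 6 even; l₃=1∈[1,5].
(2·2+1)(2·3+1)(2·1+1) = 105
Δ: 4! 0! 2! / 7! → 1/105
sum: t=2:+1/4 = 1/4
3j²(2 3 1; 0 0 0) = Δ·Π!·Σ² = 3/35  (sign -1)
sum: t=1:−1/6 = -1/6
3j²(2 3 1; 1 -1 0) = Δ·Π!·Σ² = 8/105  (sign +1)
combine: 4πI² = 105·3/35·8/105 = 24/35
take √, sign -1: I = -0.23359668

-0.233597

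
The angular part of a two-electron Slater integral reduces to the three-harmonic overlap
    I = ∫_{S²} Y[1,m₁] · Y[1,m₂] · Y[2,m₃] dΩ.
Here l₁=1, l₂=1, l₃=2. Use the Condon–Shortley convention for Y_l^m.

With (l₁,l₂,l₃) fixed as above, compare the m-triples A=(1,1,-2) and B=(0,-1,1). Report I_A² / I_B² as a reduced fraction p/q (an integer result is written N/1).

Shared (l₁,l₂,l₃)=(1,1,2): N and (l;000)² cancel in I_A²/I_B².
A: Δ = 0!·2!·2!/5! = 1/30; Racah Σ t=0..0: t=0:+1/4 = 1/4; ⇒ 3j(1 1 2; 1 1 -2)² = 1/5, sgn +1
B: Δ = 0!·2!·2!/5! = 1/30; Racah Σ t=0..0: t=0:+1/2 = 1/2; ⇒ 3j(1 1 2; 0 -1 1)² = 1/10, sgn -1
I_A²/I_B² = (1/5)/(1/10) = 2/1

2/1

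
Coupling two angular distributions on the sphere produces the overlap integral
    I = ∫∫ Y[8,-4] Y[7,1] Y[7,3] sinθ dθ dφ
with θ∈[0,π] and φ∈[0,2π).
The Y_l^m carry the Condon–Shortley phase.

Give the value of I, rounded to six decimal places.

-0.051772

m-sum 0 ✓  L=22 even ✓  1≤7≤15 ✓
Π(2lᵢ+1) = 17×15×15 = 3825
triangle coeff Δ(8,7,7) = 1/22086194130
Σ_t [1,7]: t=1:−1/18289152000 t=2:+1/248832000 t=3:−1/24883200 t=4:+1/11943936 t=5:−1/24883200 t=6:+1/248832000 t=7:−1/18289152000 = 11/975421440
(3j)²=1750/289731 [(8 7 7; 0 0 0)], sign=-1
Σ_t [4,8]: t=4:+1/1114767360 t=5:−1/130636800 t=6:+1/99532800 t=7:−1/435456000 t=8:+1/16721510400 = 11/10450944000
(3j)²=704/482885 [(8 7 7; -4 1 3)], sign=+1
⇒ 4πI² = 18480000/548653937
I = (-1)√(18480000/548653937/(4π)) = -0.05177222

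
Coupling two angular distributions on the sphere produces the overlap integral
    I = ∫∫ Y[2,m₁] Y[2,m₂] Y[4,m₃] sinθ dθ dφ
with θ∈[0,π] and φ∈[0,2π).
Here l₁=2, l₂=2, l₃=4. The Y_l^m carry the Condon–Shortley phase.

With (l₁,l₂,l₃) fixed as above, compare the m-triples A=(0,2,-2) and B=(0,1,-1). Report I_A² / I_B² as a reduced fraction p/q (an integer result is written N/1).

1/2

Same 2,2,4: normalisation and zero-m 3j drop out of the ratio.
A: Δ: 0! 4! 4! / 9! → 1/630; sum: t=0:+1/96 = 1/96; 3j²(2 2 4; 0 2 -2) = Δ·Π!·Σ² = 1/42  (sign +1)
B: Δ: 0! 4! 4! / 9! → 1/630; sum: t=0:+1/24 = 1/24; 3j²(2 2 4; 0 1 -1) = Δ·Π!·Σ² = 1/21  (sign -1)
I_A²/I_B² = (1/42)/(1/21) = 1/2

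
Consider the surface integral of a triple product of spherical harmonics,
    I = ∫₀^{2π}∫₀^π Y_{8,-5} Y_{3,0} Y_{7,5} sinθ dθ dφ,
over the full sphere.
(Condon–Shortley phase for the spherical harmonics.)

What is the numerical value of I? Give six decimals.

0.109899

Rules hold: Σm=0, L=18 even, 5≤7≤11.
N = 17·7·15 = 1785
Δ = 4!·12!·2!/19! = 1/5290740
Racah Σ t=1..3: t=1:−1/7257600 t=2:+1/2073600 t=3:−1/7257600 = 1/4838400
⇒ 3j(8 3 7; 0 0 0)² = 252/20995, sgn -1
Racah Σ t=1..3: t=1:−1/5748019200 t=2:+1/159667200 t=3:−1/87091200 = -31/5748019200
⇒ 3j(8 3 7; -5 0 5)² = 961/135660, sgn -1
4πI² = N·(3j₀)²·(3jₘ)² = 60543/398905
I = +1·√(0.151773/4π) = 0.10989863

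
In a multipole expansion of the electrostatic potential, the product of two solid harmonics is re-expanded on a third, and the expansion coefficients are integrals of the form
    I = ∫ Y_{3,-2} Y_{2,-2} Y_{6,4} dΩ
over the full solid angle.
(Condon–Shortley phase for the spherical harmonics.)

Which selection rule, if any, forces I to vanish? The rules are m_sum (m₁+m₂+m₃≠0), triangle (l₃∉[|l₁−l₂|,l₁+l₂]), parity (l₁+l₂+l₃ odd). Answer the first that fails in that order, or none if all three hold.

triangle

Σmᵢ = 0  ✓
l₃∈[|l₁−l₂|,l₁+l₂]=[1,5], have l₃=6  ✗
Σlᵢ = 11 ⇒ odd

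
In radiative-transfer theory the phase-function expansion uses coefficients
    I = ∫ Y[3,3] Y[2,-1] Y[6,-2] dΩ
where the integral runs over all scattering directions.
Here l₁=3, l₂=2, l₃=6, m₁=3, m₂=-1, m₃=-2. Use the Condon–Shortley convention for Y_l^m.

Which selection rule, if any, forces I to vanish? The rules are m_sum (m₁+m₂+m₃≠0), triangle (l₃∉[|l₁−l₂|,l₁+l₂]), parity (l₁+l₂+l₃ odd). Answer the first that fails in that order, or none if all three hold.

triangle

azimuthal sum: 3 − 1 − 2 = 0  ✓
1 ≤ 6 ≤ 5 (triangle on l)  ✗
L = 3 + 2 + 6 = 11 (odd)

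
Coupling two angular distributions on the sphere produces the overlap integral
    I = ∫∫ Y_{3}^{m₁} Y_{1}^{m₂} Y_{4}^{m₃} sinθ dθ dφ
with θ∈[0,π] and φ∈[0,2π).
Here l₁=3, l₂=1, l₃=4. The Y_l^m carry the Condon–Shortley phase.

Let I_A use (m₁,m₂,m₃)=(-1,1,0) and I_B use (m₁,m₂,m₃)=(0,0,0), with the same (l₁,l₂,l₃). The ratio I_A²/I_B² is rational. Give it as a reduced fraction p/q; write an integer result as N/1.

Shared (l₁,l₂,l₃)=(3,1,4): N and (l;000)² cancel in I_A²/I_B².
A: Δ = 0!·6!·2!/9! = 1/252; Racah Σ t=0..0: t=0:+1/96 = 1/96; ⇒ 3j(3 1 4; -1 1 0)² = 1/42, sgn +1
B: Δ = 0!·6!·2!/9! = 1/252; Racah Σ t=0..0: t=0:+1/36 = 1/36; ⇒ 3j(3 1 4; 0 0 0)² = 4/63, sgn +1
I_A²/I_B² = (1/42)/(4/63) = 3/8

3/8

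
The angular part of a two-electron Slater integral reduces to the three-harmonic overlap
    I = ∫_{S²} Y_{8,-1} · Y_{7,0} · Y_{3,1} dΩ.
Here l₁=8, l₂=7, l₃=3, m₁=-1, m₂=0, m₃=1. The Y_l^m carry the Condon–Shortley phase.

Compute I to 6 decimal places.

Checks pass: Σm=0; 18 even; l₃=3∈[1,15].
(2·8+1)(2·7+1)(2·3+1) = 1785
Δ: 12! 4! 2! / 19! → 1/5290740
sum: t=5:−1/7257600 t=6:+1/2073600 t=7:−1/7257600 = 1/4838400
3j²(8 7 3; 0 0 0) = Δ·Π!·Σ² = 252/20995  (sign -1)
sum: t=5:−1/29030400 t=6:+1/3110400 t=7:−1/4838400 = 1/12441600
3j²(8 7 3; -1 0 1) = Δ·Π!·Σ² = 343/125970  (sign +1)
combine: 4πI² = 1785·252/20995·343/125970 = 302526/5185765
take √, sign -1: I = -0.06813496

-0.068135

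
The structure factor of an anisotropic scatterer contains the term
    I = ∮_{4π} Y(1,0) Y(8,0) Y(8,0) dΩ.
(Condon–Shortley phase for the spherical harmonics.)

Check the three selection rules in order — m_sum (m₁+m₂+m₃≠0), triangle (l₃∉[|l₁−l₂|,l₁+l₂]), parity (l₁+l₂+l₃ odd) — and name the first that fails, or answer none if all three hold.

parity

m₁+m₂+m₃ = 0 + 0 + 0 = 0  ✓
triangle: |1−8|=7 ≤ l₃=8 ≤ 1+8=9  ✓
parity: l₁+l₂+l₃ = 17 is odd  ✗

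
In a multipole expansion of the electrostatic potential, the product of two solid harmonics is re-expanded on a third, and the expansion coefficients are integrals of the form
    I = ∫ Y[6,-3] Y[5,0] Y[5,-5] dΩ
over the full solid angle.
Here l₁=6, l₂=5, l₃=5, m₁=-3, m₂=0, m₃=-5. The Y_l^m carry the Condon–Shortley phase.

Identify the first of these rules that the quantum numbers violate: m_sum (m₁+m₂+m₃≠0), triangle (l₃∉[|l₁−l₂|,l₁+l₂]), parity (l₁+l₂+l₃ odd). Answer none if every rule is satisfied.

Σmᵢ = -8  ✗
l₃∈[|l₁−l₂|,l₁+l₂]=[1,11], have l₃=5
Σlᵢ = 16 ⇒ even

m_sum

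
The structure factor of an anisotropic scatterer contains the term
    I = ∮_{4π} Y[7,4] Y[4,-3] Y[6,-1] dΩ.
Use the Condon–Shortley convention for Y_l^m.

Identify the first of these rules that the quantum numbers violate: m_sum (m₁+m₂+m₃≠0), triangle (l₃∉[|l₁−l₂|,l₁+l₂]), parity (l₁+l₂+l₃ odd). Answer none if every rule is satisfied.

parity

m₁+m₂+m₃ = 4 − 3 − 1 = 0  ✓
triangle: |7−4|=3 ≤ l₃=6 ≤ 7+4=11  ✓
parity: l₁+l₂+l₃ = 17 is odd  ✗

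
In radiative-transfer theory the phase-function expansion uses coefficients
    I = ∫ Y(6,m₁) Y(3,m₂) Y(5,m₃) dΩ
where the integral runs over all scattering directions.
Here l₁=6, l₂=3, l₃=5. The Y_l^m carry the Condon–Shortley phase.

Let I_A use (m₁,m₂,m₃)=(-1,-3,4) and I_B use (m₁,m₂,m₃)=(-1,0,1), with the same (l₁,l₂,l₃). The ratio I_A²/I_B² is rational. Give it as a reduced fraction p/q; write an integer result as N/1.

12/35

Same 6,3,5: normalisation and zero-m 3j drop out of the ratio.
A: Δ: 4! 8! 2! / 15! → 1/675675; sum: t=0:+1/241920 = 1/241920; 3j²(6 3 5; -1 -3 4) = Δ·Π!·Σ² = 4/1001  (sign -1)
B: Δ: 4! 8! 2! / 15! → 1/675675; sum: t=1:−1/17280 t=2:+1/2880 t=3:−1/6912 = 1/6912; 3j²(6 3 5; -1 0 1) = Δ·Π!·Σ² = 5/429  (sign +1)
I_A²/I_B² = (4/1001)/(5/429) = 12/35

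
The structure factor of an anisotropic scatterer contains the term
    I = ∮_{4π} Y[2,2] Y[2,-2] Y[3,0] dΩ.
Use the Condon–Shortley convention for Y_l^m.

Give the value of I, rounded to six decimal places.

l₁+l₂+l₃=7 is odd: 3j(l;000)=0 ⇒ I=0

0.000000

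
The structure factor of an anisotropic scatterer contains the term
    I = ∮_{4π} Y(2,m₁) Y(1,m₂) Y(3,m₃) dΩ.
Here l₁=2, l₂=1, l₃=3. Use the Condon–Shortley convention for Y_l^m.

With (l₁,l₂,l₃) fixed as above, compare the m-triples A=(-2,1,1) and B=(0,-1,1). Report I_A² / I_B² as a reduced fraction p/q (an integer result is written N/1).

Shared (l₁,l₂,l₃)=(2,1,3): N and (l;000)² cancel in I_A²/I_B².
A: Δ = 0!·4!·2!/7! = 1/105; Racah Σ t=0..0: t=0:+1/48 = 1/48; ⇒ 3j(2 1 3; -2 1 1)² = 1/105, sgn +1
B: Δ = 0!·4!·2!/7! = 1/105; Racah Σ t=0..0: t=0:+1/8 = 1/8; ⇒ 3j(2 1 3; 0 -1 1)² = 2/35, sgn +1
I_A²/I_B² = (1/105)/(2/35) = 1/6

1/6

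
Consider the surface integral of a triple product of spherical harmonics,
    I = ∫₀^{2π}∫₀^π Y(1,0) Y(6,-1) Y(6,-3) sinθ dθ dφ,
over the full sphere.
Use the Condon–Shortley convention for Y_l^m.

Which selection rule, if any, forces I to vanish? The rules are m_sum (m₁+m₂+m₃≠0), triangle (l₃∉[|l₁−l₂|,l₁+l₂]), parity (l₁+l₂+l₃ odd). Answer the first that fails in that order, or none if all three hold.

Σmᵢ = -4  ✗
l₃∈[|l₁−l₂|,l₁+l₂]=[5,7], have l₃=6
Σlᵢ = 13 ⇒ odd

m_sum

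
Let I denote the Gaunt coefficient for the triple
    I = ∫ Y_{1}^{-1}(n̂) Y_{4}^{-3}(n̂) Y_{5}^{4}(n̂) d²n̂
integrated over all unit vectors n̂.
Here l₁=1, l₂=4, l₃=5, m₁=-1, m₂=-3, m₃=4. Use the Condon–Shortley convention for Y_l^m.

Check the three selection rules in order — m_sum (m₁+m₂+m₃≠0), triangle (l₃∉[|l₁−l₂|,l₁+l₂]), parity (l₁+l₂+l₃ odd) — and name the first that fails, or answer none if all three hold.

none

m₁+m₂+m₃ = -1 − 3 + 4 = 0  ✓
triangle: |1−4|=3 ≤ l₃=5 ≤ 1+4=5  ✓
parity: l₁+l₂+l₃ = 10 is even  ✓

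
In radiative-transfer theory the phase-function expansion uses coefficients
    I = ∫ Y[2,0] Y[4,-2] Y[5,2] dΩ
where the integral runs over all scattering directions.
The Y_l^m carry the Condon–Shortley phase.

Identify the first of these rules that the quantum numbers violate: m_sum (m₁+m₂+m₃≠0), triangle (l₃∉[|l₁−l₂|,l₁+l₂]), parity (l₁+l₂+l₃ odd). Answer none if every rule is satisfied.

parity

azimuthal sum: 0 − 2 + 2 = 0  ✓
2 ≤ 5 ≤ 6 (triangle on l)  ✓
L = 2 + 4 + 5 = 11 (odd)  ✗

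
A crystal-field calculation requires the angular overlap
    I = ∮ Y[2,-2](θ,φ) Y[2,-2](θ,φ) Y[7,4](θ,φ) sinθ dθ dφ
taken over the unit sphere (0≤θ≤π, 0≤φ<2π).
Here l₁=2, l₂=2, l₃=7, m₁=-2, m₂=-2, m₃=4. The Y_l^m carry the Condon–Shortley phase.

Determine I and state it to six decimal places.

0.000000

|2−2|≤7≤2+2 violated ⇒ I = 0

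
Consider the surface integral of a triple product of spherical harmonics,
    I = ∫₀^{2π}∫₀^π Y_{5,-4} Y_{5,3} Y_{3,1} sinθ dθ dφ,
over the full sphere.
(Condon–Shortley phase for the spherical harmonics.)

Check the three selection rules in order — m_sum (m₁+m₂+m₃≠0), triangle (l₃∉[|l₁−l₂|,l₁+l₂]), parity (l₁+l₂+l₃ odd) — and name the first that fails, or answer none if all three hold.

Σmᵢ = 0  ✓
l₃∈[|l₁−l₂|,l₁+l₂]=[0,10], have l₃=3  ✓
Σlᵢ = 13 ⇒ odd  ✗

parity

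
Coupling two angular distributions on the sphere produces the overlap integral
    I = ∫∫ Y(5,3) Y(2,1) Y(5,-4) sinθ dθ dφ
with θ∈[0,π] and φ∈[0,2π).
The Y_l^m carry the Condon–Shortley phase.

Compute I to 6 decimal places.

0.196098

Checks pass: Σm=0; 12 even; l₃=5∈[3,7].
(2·5+1)(2·2+1)(2·5+1) = 605
Δ: 2! 8! 2! / 13! → 1/38610
sum: t=0:+1/2880 t=1:−1/576 t=2:+1/2880 = -1/960
3j²(5 2 5; 0 0 0) = Δ·Π!·Σ² = 10/429  (sign +1)
sum: t=1:−1/10080 t=2:+1/80640 = -1/11520
3j²(5 2 5; 3 1 -4) = Δ·Π!·Σ² = 49/1430  (sign +1)
combine: 4πI² = 605·10/429·49/1430 = 245/507
take √, sign +1: I = 0.19609844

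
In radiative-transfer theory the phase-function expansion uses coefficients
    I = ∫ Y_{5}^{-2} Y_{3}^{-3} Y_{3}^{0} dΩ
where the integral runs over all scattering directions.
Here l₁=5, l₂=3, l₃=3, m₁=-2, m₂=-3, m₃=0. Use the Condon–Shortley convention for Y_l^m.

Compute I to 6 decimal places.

Σmᵢ = -5 ≠ 0, so the φ-integral vanishes; I = 0

0.000000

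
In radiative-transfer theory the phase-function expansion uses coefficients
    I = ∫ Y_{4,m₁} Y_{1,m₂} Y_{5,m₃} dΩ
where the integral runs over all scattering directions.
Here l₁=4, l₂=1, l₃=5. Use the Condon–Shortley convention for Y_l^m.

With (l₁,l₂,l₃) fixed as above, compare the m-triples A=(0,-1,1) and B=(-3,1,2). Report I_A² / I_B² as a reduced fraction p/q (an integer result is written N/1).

l's match ⇒ only the (l;m) 3-j factors differ between A and B.
A: triangle coeff Δ(4,1,5) = 1/495; Σ_t [0,0]: t=0:+1/1152 = 1/1152; (3j)²=1/33 [(4 1 5; 0 -1 1)], sign=+1
B: triangle coeff Δ(4,1,5) = 1/495; Σ_t [0,0]: t=0:+1/10080 = 1/10080; (3j)²=1/165 [(4 1 5; -3 1 2)], sign=-1
I_A²/I_B² = (1/33)/(1/165) = 5/1

5/1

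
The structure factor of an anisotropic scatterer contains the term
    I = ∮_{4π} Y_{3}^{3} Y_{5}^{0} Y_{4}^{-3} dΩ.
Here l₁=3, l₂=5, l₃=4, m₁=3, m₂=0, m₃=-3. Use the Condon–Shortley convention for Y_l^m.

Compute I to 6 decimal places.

-0.098140

Checks pass: Σm=0; 12 even; l₃=4∈[2,8].
(2·3+1)(2·5+1)(2·4+1) = 693
Δ: 4! 2! 6! / 13! → 1/180180
sum: t=1:−1/576 t=2:+1/144 t=3:−1/576 = 1/288
3j²(3 5 4; 0 0 0) = Δ·Π!·Σ² = 20/1001  (sign +1)
sum: t=0:+1/5760 = 1/5760
3j²(3 5 4; 3 0 -3) = Δ·Π!·Σ² = 5/572  (sign -1)
combine: 4πI² = 693·20/1001·5/572 = 225/1859
take √, sign -1: I = -0.09814013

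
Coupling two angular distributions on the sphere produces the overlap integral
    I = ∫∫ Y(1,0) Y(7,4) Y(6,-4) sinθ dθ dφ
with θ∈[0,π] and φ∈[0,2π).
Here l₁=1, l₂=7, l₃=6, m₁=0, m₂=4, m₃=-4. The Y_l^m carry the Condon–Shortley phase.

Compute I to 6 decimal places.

Rules hold: Σm=0, L=14 even, 6≤6≤8.
N = 3·15·13 = 585
Δ = 2!·0!·12!/15! = 1/1365
Racah Σ t=1..1: t=1:−1/518400 = -1/518400
⇒ 3j(1 7 6; 0 0 0)² = 7/195, sgn -1
Racah Σ t=1..1: t=1:−1/7257600 = -1/7257600
⇒ 3j(1 7 6; 0 4 -4)² = 11/455, sgn -1
4πI² = N·(3j₀)²·(3jₘ)² = 33/65
I = +1·√(0.507692/4π) = 0.20099968

0.201000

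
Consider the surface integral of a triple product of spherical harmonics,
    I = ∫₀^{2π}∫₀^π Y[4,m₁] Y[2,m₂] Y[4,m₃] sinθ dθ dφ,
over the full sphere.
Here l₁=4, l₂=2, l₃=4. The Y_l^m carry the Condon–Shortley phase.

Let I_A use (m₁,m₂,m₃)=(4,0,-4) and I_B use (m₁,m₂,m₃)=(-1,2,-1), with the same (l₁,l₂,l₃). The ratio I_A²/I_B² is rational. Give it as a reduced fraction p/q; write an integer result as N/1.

Same 4,2,4: normalisation and zero-m 3j drop out of the ratio.
A: Δ: 2! 6! 2! / 11! → 1/13860; sum: t=0:+1/2880 = 1/2880; 3j²(4 2 4; 4 0 -4) = Δ·Π!·Σ² = 28/495  (sign +1)
B: Δ: 2! 6! 2! / 11! → 1/13860; sum: t=2:+1/144 = 1/144; 3j²(4 2 4; -1 2 -1) = Δ·Π!·Σ² = 10/231  (sign -1)
I_A²/I_B² = (28/495)/(10/231) = 98/75

98/75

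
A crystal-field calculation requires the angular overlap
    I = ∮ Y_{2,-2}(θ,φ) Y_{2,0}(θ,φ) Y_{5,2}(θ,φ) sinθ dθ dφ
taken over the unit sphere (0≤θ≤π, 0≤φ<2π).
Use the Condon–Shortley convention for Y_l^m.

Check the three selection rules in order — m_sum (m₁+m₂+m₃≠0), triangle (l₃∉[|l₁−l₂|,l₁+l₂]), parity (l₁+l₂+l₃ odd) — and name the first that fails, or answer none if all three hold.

Σmᵢ = 0  ✓
l₃∈[|l₁−l₂|,l₁+l₂]=[0,4], have l₃=5  ✗
Σlᵢ = 9 ⇒ odd

triangle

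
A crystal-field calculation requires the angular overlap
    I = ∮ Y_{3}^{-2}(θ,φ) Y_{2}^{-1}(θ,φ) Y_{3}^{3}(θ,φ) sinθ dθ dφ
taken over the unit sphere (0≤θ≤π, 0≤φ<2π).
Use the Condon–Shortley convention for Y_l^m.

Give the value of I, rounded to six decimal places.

-0.210261

Rules hold: Σm=0, L=8 even, 1≤3≤5.
N = 7·5·7 = 245
Δ = 2!·4!·2!/9! = 1/3780
Racah Σ t=0..2: t=0:+1/24 t=1:−1/4 t=2:+1/24 = -1/6
⇒ 3j(3 2 3; 0 0 0)² = 4/105, sgn +1
Racah Σ t=1..1: t=1:−1/48 = -1/48
⇒ 3j(3 2 3; -2 -1 3)² = 5/84, sgn -1
4πI² = N·(3j₀)²·(3jₘ)² = 5/9
I = -1·√(0.555556/4π) = -0.21026104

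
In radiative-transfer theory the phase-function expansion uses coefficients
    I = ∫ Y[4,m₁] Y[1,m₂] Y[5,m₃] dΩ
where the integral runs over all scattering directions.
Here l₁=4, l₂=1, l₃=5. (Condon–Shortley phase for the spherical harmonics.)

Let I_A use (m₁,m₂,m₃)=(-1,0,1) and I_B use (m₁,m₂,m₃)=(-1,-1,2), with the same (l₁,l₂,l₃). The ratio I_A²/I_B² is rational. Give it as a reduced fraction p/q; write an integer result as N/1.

8/7

Same 4,1,5: normalisation and zero-m 3j drop out of the ratio.
A: Δ: 0! 8! 2! / 11! → 1/495; sum: t=0:+1/720 = 1/720; 3j²(4 1 5; -1 0 1) = Δ·Π!·Σ² = 8/165  (sign +1)
B: Δ: 0! 8! 2! / 11! → 1/495; sum: t=0:+1/1440 = 1/1440; 3j²(4 1 5; -1 -1 2) = Δ·Π!·Σ² = 7/165  (sign -1)
I_A²/I_B² = (8/165)/(7/165) = 8/7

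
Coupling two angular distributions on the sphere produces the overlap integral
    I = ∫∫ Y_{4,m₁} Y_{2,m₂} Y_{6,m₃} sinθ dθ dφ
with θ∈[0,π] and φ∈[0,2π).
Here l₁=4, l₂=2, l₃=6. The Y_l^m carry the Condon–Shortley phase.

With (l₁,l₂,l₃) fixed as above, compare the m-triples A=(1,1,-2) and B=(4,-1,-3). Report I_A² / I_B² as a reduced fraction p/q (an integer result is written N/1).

Same 4,2,6: normalisation and zero-m 3j drop out of the ratio.
A: Δ: 0! 8! 4! / 13! → 1/6435; sum: t=0:+1/4320 = 1/4320; 3j²(4 2 6; 1 1 -2) = Δ·Π!·Σ² = 224/6435  (sign +1)
B: Δ: 0! 8! 4! / 13! → 1/6435; sum: t=0:+1/241920 = 1/241920; 3j²(4 2 6; 4 -1 -3) = Δ·Π!·Σ² = 1/715  (sign -1)
I_A²/I_B² = (224/6435)/(1/715) = 224/9

224/9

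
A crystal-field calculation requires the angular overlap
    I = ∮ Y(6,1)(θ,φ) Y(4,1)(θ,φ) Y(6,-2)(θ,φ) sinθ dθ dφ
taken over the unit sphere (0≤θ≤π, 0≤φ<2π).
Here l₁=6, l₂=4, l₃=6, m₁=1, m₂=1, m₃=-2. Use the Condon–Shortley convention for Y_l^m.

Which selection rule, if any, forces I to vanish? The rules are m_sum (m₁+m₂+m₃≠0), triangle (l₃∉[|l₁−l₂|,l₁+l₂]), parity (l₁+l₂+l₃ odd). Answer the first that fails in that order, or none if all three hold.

m₁+m₂+m₃ = 1 + 1 − 2 = 0  ✓
triangle: |6−4|=2 ≤ l₃=6 ≤ 6+4=10  ✓
parity: l₁+l₂+l₃ = 16 is even  ✓

none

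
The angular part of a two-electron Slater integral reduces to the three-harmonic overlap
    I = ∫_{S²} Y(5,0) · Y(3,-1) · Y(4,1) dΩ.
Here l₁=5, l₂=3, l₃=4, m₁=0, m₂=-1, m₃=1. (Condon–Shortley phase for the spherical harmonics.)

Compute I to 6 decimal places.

Rules hold: Σm=0, L=12 even, 2≤4≤8.
N = 11·7·9 = 693
Δ = 4!·6!·2!/13! = 1/180180
Racah Σ t=1..3: t=1:−1/576 t=2:+1/144 t=3:−1/576 = 1/288
⇒ 3j(5 3 4; 0 0 0)² = 20/1001, sgn +1
Racah Σ t=0..2: t=0:+1/5760 t=1:−1/288 t=2:+1/288 = 1/5760
⇒ 3j(5 3 4; 0 -1 1)² = 1/12012, sgn -1
4πI² = N·(3j₀)²·(3jₘ)² = 15/13013
I = -1·√(0.00115269/4π) = -0.00957750

-0.009577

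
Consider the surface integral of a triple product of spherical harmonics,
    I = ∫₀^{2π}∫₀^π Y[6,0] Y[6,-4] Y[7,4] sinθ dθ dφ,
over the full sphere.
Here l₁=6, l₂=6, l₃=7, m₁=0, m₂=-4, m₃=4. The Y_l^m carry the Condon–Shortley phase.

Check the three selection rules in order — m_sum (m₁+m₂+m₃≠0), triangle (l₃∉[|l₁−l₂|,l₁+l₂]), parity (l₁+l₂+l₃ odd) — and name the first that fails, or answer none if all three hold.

parity

m₁+m₂+m₃ = 0 − 4 + 4 = 0  ✓
triangle: |6−6|=0 ≤ l₃=7 ≤ 6+6=12  ✓
parity: l₁+l₂+l₃ = 19 is odd  ✗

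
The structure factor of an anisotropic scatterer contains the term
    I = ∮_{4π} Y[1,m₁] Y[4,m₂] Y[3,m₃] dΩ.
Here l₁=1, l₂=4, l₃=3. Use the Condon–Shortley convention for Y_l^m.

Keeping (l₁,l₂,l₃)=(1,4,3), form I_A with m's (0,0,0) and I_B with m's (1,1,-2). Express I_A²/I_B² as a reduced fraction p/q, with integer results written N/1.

l's match ⇒ only the (l;m) 3-j factors differ between A and B.
A: triangle coeff Δ(1,4,3) = 1/252; Σ_t [1,1]: t=1:−1/36 = -1/36; (3j)²=4/63 [(1 4 3; 0 0 0)], sign=+1
B: triangle coeff Δ(1,4,3) = 1/252; Σ_t [0,0]: t=0:+1/240 = 1/240; (3j)²=1/84 [(1 4 3; 1 1 -2)], sign=-1
I_A²/I_B² = (4/63)/(1/84) = 16/3

16/3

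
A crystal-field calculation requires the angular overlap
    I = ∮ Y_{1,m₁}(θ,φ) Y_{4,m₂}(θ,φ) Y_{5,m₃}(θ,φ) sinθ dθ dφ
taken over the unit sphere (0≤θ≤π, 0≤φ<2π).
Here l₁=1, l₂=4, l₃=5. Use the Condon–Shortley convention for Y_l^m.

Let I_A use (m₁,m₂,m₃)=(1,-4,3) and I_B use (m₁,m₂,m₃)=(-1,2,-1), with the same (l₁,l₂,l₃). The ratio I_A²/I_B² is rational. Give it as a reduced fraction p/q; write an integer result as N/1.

1/6

Shared (l₁,l₂,l₃)=(1,4,5): N and (l;000)² cancel in I_A²/I_B².
A: Δ = 0!·2!·8!/11! = 1/495; Racah Σ t=0..0: t=0:+1/80640 = 1/80640; ⇒ 3j(1 4 5; 1 -4 3)² = 1/495, sgn +1
B: Δ = 0!·2!·8!/11! = 1/495; Racah Σ t=0..0: t=0:+1/2880 = 1/2880; ⇒ 3j(1 4 5; -1 2 -1)² = 2/165, sgn +1
I_A²/I_B² = (1/495)/(2/165) = 1/6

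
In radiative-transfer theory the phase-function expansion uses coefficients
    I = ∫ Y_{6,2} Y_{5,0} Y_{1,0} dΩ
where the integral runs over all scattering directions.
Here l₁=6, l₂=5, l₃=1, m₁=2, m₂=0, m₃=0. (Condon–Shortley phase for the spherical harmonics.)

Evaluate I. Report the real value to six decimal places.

0.000000

m-sum = 2 + 0 + 0 = 2 ≠ 0 ⇒ I = 0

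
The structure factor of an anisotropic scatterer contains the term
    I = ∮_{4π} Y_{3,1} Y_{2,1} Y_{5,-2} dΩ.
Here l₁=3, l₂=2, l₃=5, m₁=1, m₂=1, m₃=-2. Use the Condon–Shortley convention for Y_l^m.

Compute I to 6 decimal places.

Rules hold: Σm=0, L=10 even, 1≤5≤5.
N = 7·5·11 = 385
Δ = 0!·6!·4!/11! = 1/2310
Racah Σ t=0..0: t=0:+1/144 = 1/144
⇒ 3j(3 2 5; 0 0 0)² = 10/231, sgn -1
Racah Σ t=0..0: t=0:+1/288 = 1/288
⇒ 3j(3 2 5; 1 1 -2)² = 1/22, sgn -1
4πI² = N·(3j₀)²·(3jₘ)² = 25/33
I = +1·√(0.757576/4π) = 0.24553200

0.245532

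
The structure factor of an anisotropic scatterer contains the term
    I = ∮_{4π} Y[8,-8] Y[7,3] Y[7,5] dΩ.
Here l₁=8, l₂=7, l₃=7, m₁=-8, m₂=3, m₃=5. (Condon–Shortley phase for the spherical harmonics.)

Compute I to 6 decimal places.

Checks pass: Σm=0; 22 even; l₃=7∈[1,15].
(2·8+1)(2·7+1)(2·7+1) = 3825
Δ: 8! 8! 6! / 23! → 1/22086194130
sum: t=1:−1/18289152000 t=2:+1/248832000 t=3:−1/24883200 t=4:+1/11943936 t=5:−1/24883200 t=6:+1/248832000 t=7:−1/18289152000 = 11/975421440
3j²(8 7 7; 0 0 0) = Δ·Π!·Σ² = 1750/289731  (sign -1)
sum: t=8:+1/78033715200 = 1/78033715200
3j²(8 7 7; -8 3 5) = Δ·Π!·Σ² = 675/52003  (sign +1)
combine: 4πI² = 3825·1750/289731·675/52003 = 12656250/42204149
take √, sign -1: I = -0.15447920

-0.154479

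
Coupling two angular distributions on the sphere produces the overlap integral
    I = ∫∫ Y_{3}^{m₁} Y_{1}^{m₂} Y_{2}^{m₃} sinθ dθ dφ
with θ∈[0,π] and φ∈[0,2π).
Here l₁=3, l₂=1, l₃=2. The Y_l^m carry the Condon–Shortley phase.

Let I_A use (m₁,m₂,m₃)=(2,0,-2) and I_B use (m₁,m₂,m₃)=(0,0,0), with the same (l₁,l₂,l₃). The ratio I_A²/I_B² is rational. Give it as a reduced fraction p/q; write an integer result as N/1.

l's match ⇒ only the (l;m) 3-j factors differ between A and B.
A: triangle coeff Δ(3,1,2) = 1/105; Σ_t [1,1]: t=1:−1/24 = -1/24; (3j)²=1/21 [(3 1 2; 2 0 -2)], sign=-1
B: triangle coeff Δ(3,1,2) = 1/105; Σ_t [1,1]: t=1:−1/4 = -1/4; (3j)²=3/35 [(3 1 2; 0 0 0)], sign=-1
I_A²/I_B² = (1/21)/(3/35) = 5/9

5/9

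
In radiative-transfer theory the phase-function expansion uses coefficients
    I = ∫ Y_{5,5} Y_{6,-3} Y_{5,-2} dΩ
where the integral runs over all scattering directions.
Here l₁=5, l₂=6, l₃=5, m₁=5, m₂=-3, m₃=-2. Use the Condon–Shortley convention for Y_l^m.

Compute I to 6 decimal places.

m-sum 0 ✓  L=16 even ✓  1≤5≤11 ✓
Π(2lᵢ+1) = 11×13×11 = 1573
triangle coeff Δ(5,6,5) = 1/28588560
Σ_t [1,5]: t=1:−1/345600 t=2:+1/13824 t=3:−1/5184 t=4:+1/13824 t=5:−1/345600 = -7/129600
(3j)²=80/7293 [(5 6 5; 0 0 0)], sign=+1
Σ_t [0,0]: t=0:+1/622080 = 1/622080
(3j)²=105/4862 [(5 6 5; 5 -3 -2)], sign=-1
⇒ 4πI² = 1400/3757
I = (-1)√(1400/3757/(4π)) = -0.17220212

-0.172202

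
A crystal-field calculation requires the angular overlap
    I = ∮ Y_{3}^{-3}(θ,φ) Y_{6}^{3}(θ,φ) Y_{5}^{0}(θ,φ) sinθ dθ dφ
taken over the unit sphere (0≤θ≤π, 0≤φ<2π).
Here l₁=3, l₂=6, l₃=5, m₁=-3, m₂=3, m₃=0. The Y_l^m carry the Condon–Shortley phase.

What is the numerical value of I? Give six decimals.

Checks pass: Σm=0; 14 even; l₃=5∈[3,9].
(2·3+1)(2·6+1)(2·5+1) = 1001
Δ: 4! 2! 8! / 15! → 1/675675
sum: t=1:−1/8640 t=2:+1/2304 t=3:−1/8640 = 7/34560
3j²(3 6 5; 0 0 0) = Δ·Π!·Σ² = 7/429  (sign -1)
sum: t=4:+1/34560 = 1/34560
3j²(3 6 5; -3 3 0) = Δ·Π!·Σ² = 4/143  (sign -1)
combine: 4πI² = 1001·7/429·4/143 = 196/429
take √, sign +1: I = 0.19067531

0.190675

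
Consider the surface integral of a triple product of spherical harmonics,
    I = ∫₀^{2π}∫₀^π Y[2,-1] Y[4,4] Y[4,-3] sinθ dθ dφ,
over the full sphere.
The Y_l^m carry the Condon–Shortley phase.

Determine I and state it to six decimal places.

0.198645

Rules hold: Σm=0, L=10 even, 2≤4≤6.
N = 5·9·9 = 405
Δ = 2!·2!·6!/11! = 1/13860
Racah Σ t=0..2: t=0:+1/192 t=1:−1/36 t=2:+1/192 = -5/288
⇒ 3j(2 4 4; 0 0 0)² = 20/693, sgn -1
Racah Σ t=2..2: t=2:+1/1440 = 1/1440
⇒ 3j(2 4 4; -1 4 -3)² = 7/165, sgn -1
4πI² = N·(3j₀)²·(3jₘ)² = 60/121
I = +1·√(0.495868/4π) = 0.19864517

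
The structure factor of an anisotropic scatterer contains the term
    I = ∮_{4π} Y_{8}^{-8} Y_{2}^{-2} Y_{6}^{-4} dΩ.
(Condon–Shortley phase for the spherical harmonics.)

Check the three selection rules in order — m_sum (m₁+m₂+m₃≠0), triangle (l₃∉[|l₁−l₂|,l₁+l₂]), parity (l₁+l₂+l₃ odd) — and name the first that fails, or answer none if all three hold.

m_sum

azimuthal sum: -8 − 2 − 4 = -14  ✗
6 ≤ 6 ≤ 10 (triangle on l)
L = 8 + 2 + 6 = 16 (even)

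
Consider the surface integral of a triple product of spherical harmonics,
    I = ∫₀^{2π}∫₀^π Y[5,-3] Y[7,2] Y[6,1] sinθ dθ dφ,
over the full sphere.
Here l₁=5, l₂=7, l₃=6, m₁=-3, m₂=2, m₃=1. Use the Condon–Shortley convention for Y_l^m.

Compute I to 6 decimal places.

Checks pass: Σm=0; 18 even; l₃=6∈[2,12].
(2·5+1)(2·7+1)(2·6+1) = 2145
Δ: 6! 4! 8! / 19! → 1/174594420
sum: t=1:−1/4147200 t=2:+1/207360 t=3:−1/82944 t=4:+1/207360 t=5:−1/4147200 = -1/345600
3j²(5 7 6; 0 0 0) = Δ·Π!·Σ² = 420/46189  (sign -1)
sum: t=4:+1/829440 t=5:−1/414720 t=6:+1/2073600 = -1/1382400
3j²(5 7 6; -3 2 1) = Δ·Π!·Σ² = 294/46189  (sign +1)
combine: 4πI² = 2145·420/46189·294/46189 = 1852200/14919047
take √, sign -1: I = -0.09939590

-0.099396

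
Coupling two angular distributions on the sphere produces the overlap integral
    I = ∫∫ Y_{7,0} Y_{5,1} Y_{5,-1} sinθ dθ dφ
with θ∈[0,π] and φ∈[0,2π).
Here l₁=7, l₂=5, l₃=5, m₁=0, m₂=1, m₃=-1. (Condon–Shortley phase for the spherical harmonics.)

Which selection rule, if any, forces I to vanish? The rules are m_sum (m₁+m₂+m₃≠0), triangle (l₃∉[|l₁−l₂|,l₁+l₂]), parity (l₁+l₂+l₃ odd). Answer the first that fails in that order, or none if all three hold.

parity

Σmᵢ = 0  ✓
l₃∈[|l₁−l₂|,l₁+l₂]=[2,12], have l₃=5  ✓
Σlᵢ = 17 ⇒ odd  ✗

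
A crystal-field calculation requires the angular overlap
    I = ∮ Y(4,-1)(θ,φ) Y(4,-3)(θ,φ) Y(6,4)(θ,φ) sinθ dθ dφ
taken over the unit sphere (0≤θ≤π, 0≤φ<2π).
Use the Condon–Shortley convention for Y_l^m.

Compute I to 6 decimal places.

Rules hold: Σm=0, L=14 even, 0≤6≤8.
N = 9·9·13 = 1053
Δ = 2!·6!·6!/15! = 1/1261260
Racah Σ t=0..2: t=0:+1/4608 t=1:−1/1296 t=2:+1/4608 = -7/20736
⇒ 3j(4 4 6; 0 0 0)² = 20/1287, sgn -1
Racah Σ t=0..1: t=0:+1/28800 t=1:−1/34560 = 1/172800
⇒ 3j(4 4 6; -1 -3 4)² = 1/1430, sgn +1
4πI² = N·(3j₀)²·(3jₘ)² = 18/1573
I = -1·√(0.0114431/4π) = -0.03017637

-0.030176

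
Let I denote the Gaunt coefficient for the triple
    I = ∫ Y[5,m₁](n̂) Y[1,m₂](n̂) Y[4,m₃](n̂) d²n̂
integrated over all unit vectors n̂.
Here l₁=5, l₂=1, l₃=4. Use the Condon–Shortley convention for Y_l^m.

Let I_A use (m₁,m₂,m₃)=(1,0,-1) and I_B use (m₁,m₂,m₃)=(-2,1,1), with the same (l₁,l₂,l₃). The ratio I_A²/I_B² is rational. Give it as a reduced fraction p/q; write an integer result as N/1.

Shared (l₁,l₂,l₃)=(5,1,4): N and (l;000)² cancel in I_A²/I_B².
A: Δ = 2!·8!·0!/11! = 1/495; Racah Σ t=1..1: t=1:−1/720 = -1/720; ⇒ 3j(5 1 4; 1 0 -1)² = 8/165, sgn +1
B: Δ = 2!·8!·0!/11! = 1/495; Racah Σ t=2..2: t=2:+1/1440 = 1/1440; ⇒ 3j(5 1 4; -2 1 1)² = 7/165, sgn -1
I_A²/I_B² = (8/165)/(7/165) = 8/7

8/7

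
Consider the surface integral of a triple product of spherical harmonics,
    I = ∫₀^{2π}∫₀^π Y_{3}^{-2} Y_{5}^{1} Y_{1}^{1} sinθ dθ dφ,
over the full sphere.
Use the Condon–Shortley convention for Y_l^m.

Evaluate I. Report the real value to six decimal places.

triangle: need 2≤l₃≤8, have 1; I=0

0.000000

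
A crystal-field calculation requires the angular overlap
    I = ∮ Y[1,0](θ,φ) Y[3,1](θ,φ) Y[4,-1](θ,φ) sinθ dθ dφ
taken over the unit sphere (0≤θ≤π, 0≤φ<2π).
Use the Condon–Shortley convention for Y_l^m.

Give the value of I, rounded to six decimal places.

Rules hold: Σm=0, L=8 even, 2≤4≤4.
N = 3·7·9 = 189
Δ = 0!·2!·6!/9! = 1/252
Racah Σ t=0..0: t=0:+1/36 = 1/36
⇒ 3j(1 3 4; 0 0 0)² = 4/63, sgn +1
Racah Σ t=0..0: t=0:+1/48 = 1/48
⇒ 3j(1 3 4; 0 1 -1)² = 5/84, sgn -1
4πI² = N·(3j₀)²·(3jₘ)² = 5/7
I = -1·√(0.714286/4π) = -0.23841361

-0.238414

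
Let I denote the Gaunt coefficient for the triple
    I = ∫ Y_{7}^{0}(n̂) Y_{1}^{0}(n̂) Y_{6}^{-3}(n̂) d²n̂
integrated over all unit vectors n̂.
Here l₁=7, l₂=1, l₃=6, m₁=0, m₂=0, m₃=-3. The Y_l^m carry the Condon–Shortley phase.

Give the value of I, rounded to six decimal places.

0 + 0 − 3 = -3 ≠ 0: azimuthal integral kills it; I = 0

0.000000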